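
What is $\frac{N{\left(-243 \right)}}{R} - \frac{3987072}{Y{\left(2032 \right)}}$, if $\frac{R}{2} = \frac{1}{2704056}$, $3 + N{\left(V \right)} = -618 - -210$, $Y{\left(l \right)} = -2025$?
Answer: $- \frac{125028346292}{225} \approx -5.5568 \cdot 10^{8}$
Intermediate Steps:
$N{\left(V \right)} = -411$ ($N{\left(V \right)} = -3 - 408 = -411$)
$R = \frac{1}{1352028}$ ($R = \frac{2}{2704056} = 2 \cdot \frac{1}{2704056} = \frac{1}{1352028} \approx 7.3963 \cdot 10^{-7}$)
$\frac{N{\left(-243 \right)}}{R} - \frac{3987072}{Y{\left(2032 \right)}} = - 411 \frac{1}{\frac{1}{1352028}} - \frac{3987072}{-2025} = \left(-411\right) 1352028 - - \frac{443008}{225} = -555683508 + \frac{443008}{225} = - \frac{125028346292}{225}$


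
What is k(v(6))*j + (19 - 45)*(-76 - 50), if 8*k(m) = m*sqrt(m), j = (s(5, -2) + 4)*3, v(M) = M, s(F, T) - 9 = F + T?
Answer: 3276 + 36*sqrt(6) ≈ 3364.2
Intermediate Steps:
s(F, T) = 9 + F + T (s(F, T) = 9 + (F + T) = 9 + F + T)
j = 48 (j = ((9 + 5 - 2) + 4)*3 = (12 + 4)*3 = 16*3 = 48)
k(m) = m**(3/2)/8 (k(m) = (m*sqrt(m))/8 = m**(3/2)/8)
k(v(6))*j + (19 - 45)*(-76 - 50) = (6**(3/2)/8)*48 + (19 - 45)*(-76 - 50) = ((6*sqrt(6))/8)*48 - 26*(-126) = (3*sqrt(6)/4)*48 + 3276 = 36*sqrt(6) + 3276 = 3276 + 36*sqrt(6)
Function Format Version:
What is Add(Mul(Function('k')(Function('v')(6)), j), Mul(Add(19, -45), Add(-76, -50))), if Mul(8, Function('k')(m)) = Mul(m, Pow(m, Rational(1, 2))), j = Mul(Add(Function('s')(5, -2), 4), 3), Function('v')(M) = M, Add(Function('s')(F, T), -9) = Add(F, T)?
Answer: Add(3276, Mul(36, Pow(6, Rational(1, 2)))) ≈ 3364.2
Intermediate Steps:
Function('s')(F, T) = Add(9, F, T) (Function('s')(F, T) = Add(9, Add(F, T)) = Add(9, F, T))
j = 48 (j = Mul(Add(Add(9, 5, -2), 4), 3) = Mul(Add(12, 4), 3) = Mul(16, 3) = 48)
Function('k')(m) = Mul(Rational(1, 8), Pow(m, Rational(3, 2))) (Function('k')(m) = Mul(Rational(1, 8), Mul(m, Pow(m, Rational(1, 2)))) = Mul(Rational(1, 8), Pow(m, Rational(3, 2))))
Add(Mul(Function('k')(Function('v')(6)), j), Mul(Add(19, -45), Add(-76, -50))) = Add(Mul(Mul(Rational(1, 8), Pow(6, Rational(3, 2))), 48), Mul(Add(19, -45), Add(-76, -50))) = Add(Mul(Mul(Rational(1, 8), Mul(6, Pow(6, Rational(1, 2)))), 48), Mul(-26, -126)) = Add(Mul(Mul(Rational(3, 4), Pow(6, Rational(1, 2))), 48), 3276) = Add(Mul(36, Pow(6, Rational(1, 2))), 3276) = Add(3276, Mul(36, Pow(6, Rational(1, 2))))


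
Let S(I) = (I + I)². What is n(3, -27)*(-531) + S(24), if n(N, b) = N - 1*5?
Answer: 3366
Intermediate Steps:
n(N, b) = -5 + N (n(N, b) = N - 5 = -5 + N)
S(I) = 4*I² (S(I) = (2*I)² = 4*I²)
n(3, -27)*(-531) + S(24) = (-5 + 3)*(-531) + 4*24² = -2*(-531) + 4*576 = 1062 + 2304 = 3366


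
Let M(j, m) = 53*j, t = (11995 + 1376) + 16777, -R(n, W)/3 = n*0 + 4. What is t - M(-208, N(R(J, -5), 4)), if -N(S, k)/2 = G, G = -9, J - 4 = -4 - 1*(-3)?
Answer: 41172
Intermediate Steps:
J = 3 (J = 4 + (-4 - 1*(-3)) = 4 + (-4 + 3) = 4 - 1 = 3)
R(n, W) = -12 (R(n, W) = -3*(n*0 + 4) = -3*(0 + 4) = -3*4 = -12)
t = 30148 (t = 13371 + 16777 = 30148)
N(S, k) = 18 (N(S, k) = -2*(-9) = 18)
t - M(-208, N(R(J, -5), 4)) = 30148 - 53*(-208) = 30148 - 1*(-11024) = 30148 + 11024 = 41172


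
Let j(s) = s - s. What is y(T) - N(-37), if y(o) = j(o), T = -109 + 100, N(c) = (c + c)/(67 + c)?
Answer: 37/15 ≈ 2.4667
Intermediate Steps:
N(c) = 2*c/(67 + c) (N(c) = (2*c)/(67 + c) = 2*c/(67 + c))
j(s) = 0
T = -9
y(o) = 0
y(T) - N(-37) = 0 - 2*(-37)/(67 - 37) = 0 - 2*(-37)/30 = 0 - 1*(-37/15) = 0 + 37/15 = 37/15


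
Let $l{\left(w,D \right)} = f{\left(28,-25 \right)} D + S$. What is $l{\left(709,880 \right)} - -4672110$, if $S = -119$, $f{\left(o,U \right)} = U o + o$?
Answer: $4080631$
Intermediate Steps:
$f{\left(o,U \right)} = o + U o$
$l{\left(w,D \right)} = -119 - 672 D$ ($l{\left(w,D \right)} = 28 \left(1 - 25\right) D - 119 = 28 \left(-24\right) D - 119 = - 672 D - 119 = -119 - 672 D$)
$l{\left(709,880 \right)} - -4672110 = \left(-119 - 591360\right) - -4672110 = \left(-119 - 591360\right) + 4672110 = -591479 + 4672110 = 4080631$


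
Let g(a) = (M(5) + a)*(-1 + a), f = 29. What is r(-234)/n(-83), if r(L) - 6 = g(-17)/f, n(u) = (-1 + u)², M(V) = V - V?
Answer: 10/4263 ≈ 0.0023458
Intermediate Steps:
M(V) = 0
g(a) = a*(-1 + a) (g(a) = (0 + a)*(-1 + a) = a*(-1 + a))
r(L) = 480/29 (r(L) = 6 - 17*(-1 - 17)/29 = 6 - 17*(-18)*(1/29) = 6 + 306*(1/29) = 6 + 306/29 = 480/29)
r(-234)/n(-83) = 480/(29*((-1 - 83)²)) = 480/(29*((-84)²)) = (480/29)/7056 = (480/29)*(1/7056) = 10/4263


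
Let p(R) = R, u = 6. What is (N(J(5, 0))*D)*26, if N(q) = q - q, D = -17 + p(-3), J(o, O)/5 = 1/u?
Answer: 0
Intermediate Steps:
J(o, O) = ⅚ (J(o, O) = 5/6 = 5*(⅙) = ⅚)
D = -20 (D = -17 - 3 = -20)
N(q) = 0
(N(J(5, 0))*D)*26 = (0*(-20))*26 = 0*26 = 0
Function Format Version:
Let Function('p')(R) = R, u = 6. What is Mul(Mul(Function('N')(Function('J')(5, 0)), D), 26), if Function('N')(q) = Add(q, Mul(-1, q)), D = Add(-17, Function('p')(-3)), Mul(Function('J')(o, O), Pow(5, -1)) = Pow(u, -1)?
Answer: 0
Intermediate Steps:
Function('J')(o, O) = Rational(5, 6) (Function('J')(o, O) = Mul(5, Pow(6, -1)) = Mul(5, Rational(1, 6)) = Rational(5, 6))
D = -20 (D = Add(-17, -3) = -20)
Function('N')(q) = 0
Mul(Mul(Function('N')(Function('J')(5, 0)), D), 26) = Mul(Mul(0, -20), 26) = Mul(0, 26) = 0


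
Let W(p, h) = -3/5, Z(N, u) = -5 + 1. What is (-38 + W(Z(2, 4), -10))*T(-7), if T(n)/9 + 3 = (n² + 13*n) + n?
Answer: 90324/5 ≈ 18065.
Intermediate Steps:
Z(N, u) = -4
T(n) = -27 + 9*n² + 126*n (T(n) = -27 + 9*((n² + 13*n) + n) = -27 + 9*(n² + 14*n) = -27 + (9*n² + 126*n) = -27 + 9*n² + 126*n)
W(p, h) = -⅗ (W(p, h) = -3*⅕ = -⅗)
(-38 + W(Z(2, 4), -10))*T(-7) = (-38 - ⅗)*(-27 + 9*(-7)² + 126*(-7)) = -193*(-27 + 9*49 - 882)/5 = -193*(-27 + 441 - 882)/5 = -193/5*(-468) = 90324/5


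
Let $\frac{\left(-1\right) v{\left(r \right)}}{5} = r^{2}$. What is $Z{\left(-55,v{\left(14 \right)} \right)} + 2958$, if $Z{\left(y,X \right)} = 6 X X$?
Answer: $5765358$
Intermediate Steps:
$v{\left(r \right)} = - 5 r^{2}$
$Z{\left(y,X \right)} = 6 X^{2}$
$Z{\left(-55,v{\left(14 \right)} \right)} + 2958 = 6 \left(- 5 \cdot 14^{2}\right)^{2} + 2958 = 6 \left(\left(-5\right) 196\right)^{2} + 2958 = 6 \left(-980\right)^{2} + 2958 = 6 \cdot 960400 + 2958 = 5762400 + 2958 = 5765358$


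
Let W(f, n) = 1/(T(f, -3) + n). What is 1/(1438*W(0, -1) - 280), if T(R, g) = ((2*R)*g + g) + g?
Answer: -7/3398 ≈ -0.0020600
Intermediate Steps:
T(R, g) = 2*g + 2*R*g (T(R, g) = (2*R*g + g) + g = (g + 2*R*g) + g = 2*g + 2*R*g)
W(f, n) = 1/(-6 + n - 6*f) (W(f, n) = 1/(2*(-3)*(1 + f) + n) = 1/((-6 - 6*f) + n) = 1/(-6 + n - 6*f))
1/(1438*W(0, -1) - 280) = 1/(1438/(-6 - 1 - 6*0) - 280) = 1/(1438/(-6 - 1 + 0) - 280) = 1/(1438/(-7) - 280) = 1/(1438*(-⅐) - 280) = 1/(-1438/7 - 280) = 1/(-3398/7) = -7/3398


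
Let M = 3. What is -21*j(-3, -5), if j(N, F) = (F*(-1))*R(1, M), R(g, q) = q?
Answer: -315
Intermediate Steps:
j(N, F) = -3*F (j(N, F) = (F*(-1))*3 = -F*3 = -3*F)
-21*j(-3, -5) = -(-63)*(-5) = -21*15 = -315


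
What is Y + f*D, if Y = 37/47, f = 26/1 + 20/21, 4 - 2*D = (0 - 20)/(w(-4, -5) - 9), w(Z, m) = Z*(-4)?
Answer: 214629/2303 ≈ 93.195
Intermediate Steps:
w(Z, m) = -4*Z
D = 24/7 (D = 2 - (0 - 20)/(2*(-4*(-4) - 9)) = 2 - (-10)/(16 - 9) = 2 - (-10)/7 = 2 - 1/2*(-20/7) = 2 + 10/7 = 24/7 ≈ 3.4286)
f = 566/21 (f = 26*1 + 20*(1/21) = 26 + 20/21 = 566/21 ≈ 26.952)
Y = 37/47 (Y = 37*(1/47) = 37/47 ≈ 0.78723)
Y + f*D = 37/47 + (566/21)*(24/7) = 37/47 + 4528/49 = 214629/2303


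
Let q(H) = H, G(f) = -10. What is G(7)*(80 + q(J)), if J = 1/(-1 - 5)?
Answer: -2395/3 ≈ -798.33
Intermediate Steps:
J = -⅙ (J = 1/(-6) = -⅙ ≈ -0.16667)
G(7)*(80 + q(J)) = -10*(80 - ⅙) = -10*479/6 = -2395/3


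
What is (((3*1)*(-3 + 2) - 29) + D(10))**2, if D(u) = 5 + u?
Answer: 289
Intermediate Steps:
(((3*1)*(-3 + 2) - 29) + D(10))**2 = (((3*1)*(-3 + 2) - 29) + (5 + 10))**2 = ((3*(-1) - 29) + 15)**2 = ((-3 - 29) + 15)**2 = (-32 + 15)**2 = (-17)**2 = 289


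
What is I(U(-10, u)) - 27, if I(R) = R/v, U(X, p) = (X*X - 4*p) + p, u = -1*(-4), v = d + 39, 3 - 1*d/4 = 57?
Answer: -4867/177 ≈ -27.497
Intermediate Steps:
d = -216 (d = 12 - 4*57 = 12 - 228 = -216)
v = -177 (v = -216 + 39 = -177)
u = 4
U(X, p) = X² - 3*p (U(X, p) = (X² - 4*p) + p = X² - 3*p)
I(R) = -R/177 (I(R) = R/(-177) = R*(-1/177) = -R/177)
I(U(-10, u)) - 27 = -((-10)² - 3*4)/177 - 27 = -(100 - 12)/177 - 27 = -1/177*88 - 27 = -88/177 - 27 = -4867/177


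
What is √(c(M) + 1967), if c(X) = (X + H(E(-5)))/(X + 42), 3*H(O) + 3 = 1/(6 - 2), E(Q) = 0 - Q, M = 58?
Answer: √7083255/60 ≈ 44.357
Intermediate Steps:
E(Q) = -Q
H(O) = -11/12 (H(O) = -1 + 1/(3*(6 - 2)) = -1 + (⅓)/4 = -1 + (⅓)*(¼) = -1 + 1/12 = -11/12)
c(X) = (-11/12 + X)/(42 + X) (c(X) = (X - 11/12)/(X + 42) = (-11/12 + X)/(42 + X))
√(c(M) + 1967) = √((-11/12 + 58)/(42 + 58) + 1967) = √((685/12)/100 + 1967) = √((1/100)*(685/12) + 1967) = √(137/240 + 1967) = √(472217/240) = √7083255/60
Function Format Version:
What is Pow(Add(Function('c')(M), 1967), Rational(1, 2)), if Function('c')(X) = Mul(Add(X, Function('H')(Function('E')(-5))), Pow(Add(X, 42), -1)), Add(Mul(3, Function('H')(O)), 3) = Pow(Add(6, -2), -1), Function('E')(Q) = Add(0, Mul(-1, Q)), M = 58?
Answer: Mul(Rational(1, 60), Pow(7083255, Rational(1, 2))) ≈ 44.357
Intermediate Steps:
Function('E')(Q) = Mul(-1, Q)
Function('H')(O) = Rational(-11, 12) (Function('H')(O) = Add(-1, Mul(Rational(1, 3), Pow(Add(6, -2), -1))) = Add(-1, Mul(Rational(1, 3), Pow(4, -1))) = Add(-1, Mul(Rational(1, 3), Rational(1, 4))) = Add(-1, Rational(1, 12)) = Rational(-11, 12))
Function('c')(X) = Mul(Pow(Add(42, X), -1), Add(Rational(-11, 12), X)) (Function('c')(X) = Mul(Add(X, Rational(-11, 12)), Pow(Add(X, 42), -1)) = Mul(Add(Rational(-11, 12), X), Pow(Add(42, X), -1)) = Mul(Pow(Add(42, X), -1), Add(Rational(-11, 12), X)))
Pow(Add(Function('c')(M), 1967), Rational(1, 2)) = Pow(Add(Mul(Pow(Add(42, 58), -1), Add(Rational(-11, 12), 58)), 1967), Rational(1, 2)) = Pow(Add(Mul(Pow(100, -1), Rational(685, 12)), 1967), Rational(1, 2)) = Pow(Add(Mul(Rational(1, 100), Rational(685, 12)), 1967), Rational(1, 2)) = Pow(Add(Rational(137, 240), 1967), Rational(1, 2)) = Pow(Rational(472217, 240), Rational(1, 2)) = Mul(Rational(1, 60), Pow(7083255, Rational(1, 2)))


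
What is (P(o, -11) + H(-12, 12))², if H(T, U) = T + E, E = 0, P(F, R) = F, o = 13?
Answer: 1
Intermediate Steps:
H(T, U) = T (H(T, U) = T + 0 = T)
(P(o, -11) + H(-12, 12))² = (13 - 12)² = 1² = 1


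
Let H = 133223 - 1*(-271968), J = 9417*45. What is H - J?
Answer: -18574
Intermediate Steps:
J = 423765
H = 405191 (H = 133223 + 271968 = 405191)
H - J = 405191 - 1*423765 = 405191 - 423765 = -18574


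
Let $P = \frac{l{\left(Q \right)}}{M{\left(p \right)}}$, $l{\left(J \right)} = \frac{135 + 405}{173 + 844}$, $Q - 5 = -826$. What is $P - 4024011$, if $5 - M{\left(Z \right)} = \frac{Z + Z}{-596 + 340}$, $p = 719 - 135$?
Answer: $- \frac{23190375073}{5763} \approx -4.024 \cdot 10^{6}$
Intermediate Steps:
$Q = -821$ ($Q = 5 - 826 = -821$)
$l{\left(J \right)} = \frac{60}{113}$ ($l{\left(J \right)} = \frac{540}{1017} = 540 \cdot \frac{1}{1017} = \frac{60}{113}$)
$p = 584$ ($p = 719 - 135 = 584$)
$M{\left(Z \right)} = 5 + \frac{Z}{128}$ ($M{\left(Z \right)} = 5 - \frac{Z + Z}{-596 + 340} = 5 - \frac{2 Z}{-256} = 5 - 2 Z \left(- \frac{1}{256}\right) = 5 - - \frac{Z}{128} = 5 + \frac{Z}{128}$)
$P = \frac{320}{5763}$ ($P = \frac{60}{113 \left(5 + \frac{1}{128} \cdot 584\right)} = \frac{60}{113 \left(5 + \frac{73}{16}\right)} = \frac{60}{113 \cdot \frac{153}{16}} = \frac{60}{113} \cdot \frac{16}{153} = \frac{320}{5763} \approx 0.055527$)
$P - 4024011 = \frac{320}{5763} - 4024011 = - \frac{23190375073}{5763}$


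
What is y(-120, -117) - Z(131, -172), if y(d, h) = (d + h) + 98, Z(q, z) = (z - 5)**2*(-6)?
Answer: 187835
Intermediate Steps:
Z(q, z) = -6*(-5 + z)**2 (Z(q, z) = (-5 + z)**2*(-6) = -6*(-5 + z)**2)
y(d, h) = 98 + d + h
y(-120, -117) - Z(131, -172) = (98 - 120 - 117) - (-6)*(-5 - 172)**2 = -139 - (-6)*(-177)**2 = -139 - (-6)*31329 = -139 - 1*(-187974) = -139 + 187974 = 187835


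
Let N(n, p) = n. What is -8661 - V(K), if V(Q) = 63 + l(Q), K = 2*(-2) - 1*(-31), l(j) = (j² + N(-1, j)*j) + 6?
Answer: -9432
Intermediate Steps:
l(j) = 6 + j² - j (l(j) = (j² - j) + 6 = 6 + j² - j)
K = 27 (K = -4 + 31 = 27)
V(Q) = 69 + Q² - Q (V(Q) = 63 + (6 + Q² - Q) = 69 + Q² - Q)
-8661 - V(K) = -8661 - (69 + 27² - 1*27) = -8661 - (69 + 729 - 27) = -8661 - 1*771 = -8661 - 771 = -9432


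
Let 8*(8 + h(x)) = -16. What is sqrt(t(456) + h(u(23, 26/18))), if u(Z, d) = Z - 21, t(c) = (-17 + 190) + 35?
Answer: 3*sqrt(22) ≈ 14.071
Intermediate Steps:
t(c) = 208 (t(c) = 173 + 35 = 208)
u(Z, d) = -21 + Z
h(x) = -10 (h(x) = -8 + (1/8)*(-16) = -8 - 2 = -10)
sqrt(t(456) + h(u(23, 26/18))) = sqrt(208 - 10) = sqrt(198) = 3*sqrt(22)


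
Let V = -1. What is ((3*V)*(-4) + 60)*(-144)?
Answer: -10368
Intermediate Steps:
((3*V)*(-4) + 60)*(-144) = ((3*(-1))*(-4) + 60)*(-144) = (-3*(-4) + 60)*(-144) = (12 + 60)*(-144) = 72*(-144) = -10368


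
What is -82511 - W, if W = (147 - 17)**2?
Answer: -99411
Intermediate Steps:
W = 16900 (W = 130**2 = 16900)
-82511 - W = -82511 - 1*16900 = -82511 - 16900 = -99411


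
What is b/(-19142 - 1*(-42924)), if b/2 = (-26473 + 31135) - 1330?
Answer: 3332/11891 ≈ 0.28021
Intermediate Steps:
b = 6664 (b = 2*((-26473 + 31135) - 1330) = 2*(4662 - 1330) = 2*3332 = 6664)
b/(-19142 - 1*(-42924)) = 6664/(-19142 - 1*(-42924)) = 6664/(-19142 + 42924) = 6664/23782 = 6664*(1/23782) = 3332/11891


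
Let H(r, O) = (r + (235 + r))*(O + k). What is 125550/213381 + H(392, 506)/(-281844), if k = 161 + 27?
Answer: -2139158179/1113706566 ≈ -1.9208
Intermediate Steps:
k = 188
H(r, O) = (188 + O)*(235 + 2*r) (H(r, O) = (r + (235 + r))*(O + 188) = (235 + 2*r)*(188 + O) = (188 + O)*(235 + 2*r))
125550/213381 + H(392, 506)/(-281844) = 125550/213381 + (44180 + 235*506 + 376*392 + 2*506*392)/(-281844) = 125550*(1/213381) + (44180 + 118910 + 147392 + 396704)*(-1/281844) = 4650/7903 + 707186*(-1/281844) = 4650/7903 - 353593/140922 = -2139158179/1113706566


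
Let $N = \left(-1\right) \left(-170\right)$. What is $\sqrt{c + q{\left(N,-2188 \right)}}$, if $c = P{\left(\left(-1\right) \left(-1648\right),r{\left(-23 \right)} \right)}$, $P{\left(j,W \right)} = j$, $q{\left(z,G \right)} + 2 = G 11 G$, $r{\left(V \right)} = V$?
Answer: $\sqrt{52662430} \approx 7256.9$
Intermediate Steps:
$N = 170$
$q{\left(z,G \right)} = -2 + 11 G^{2}$ ($q{\left(z,G \right)} = -2 + G 11 G = -2 + 11 G G = -2 + 11 G^{2}$)
$c = 1648$ ($c = \left(-1\right) \left(-1648\right) = 1648$)
$\sqrt{c + q{\left(N,-2188 \right)}} = \sqrt{1648 - \left(2 - 11 \left(-2188\right)^{2}\right)} = \sqrt{1648 + \left(-2 + 11 \cdot 4787344\right)} = \sqrt{1648 + \left(-2 + 52660784\right)} = \sqrt{1648 + 52660782} = \sqrt{52662430}$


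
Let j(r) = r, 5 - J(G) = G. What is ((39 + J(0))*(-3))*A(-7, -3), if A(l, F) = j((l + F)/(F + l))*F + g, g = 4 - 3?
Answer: 264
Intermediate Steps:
J(G) = 5 - G
g = 1
A(l, F) = 1 + F (A(l, F) = ((l + F)/(F + l))*F + 1 = ((F + l)/(F + l))*F + 1 = 1*F + 1 = F + 1 = 1 + F)
((39 + J(0))*(-3))*A(-7, -3) = ((39 + (5 - 1*0))*(-3))*(1 - 3) = ((39 + (5 + 0))*(-3))*(-2) = ((39 + 5)*(-3))*(-2) = (44*(-3))*(-2) = -132*(-2) = 264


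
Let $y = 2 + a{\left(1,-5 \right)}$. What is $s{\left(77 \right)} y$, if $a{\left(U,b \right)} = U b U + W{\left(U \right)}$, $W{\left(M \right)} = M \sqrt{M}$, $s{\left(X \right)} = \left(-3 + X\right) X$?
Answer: $-11396$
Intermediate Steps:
$s{\left(X \right)} = X \left(-3 + X\right)$
$W{\left(M \right)} = M^{\frac{3}{2}}$
$a{\left(U,b \right)} = U^{\frac{3}{2}} + b U^{2}$ ($a{\left(U,b \right)} = U b U + U^{\frac{3}{2}} = b U^{2} + U^{\frac{3}{2}} = U^{\frac{3}{2}} + b U^{2}$)
$y = -2$ ($y = 2 + \left(1^{\frac{3}{2}} - 5 \cdot 1^{2}\right) = 2 + \left(1 - 5\right) = 2 - 4 = -2$)
$s{\left(77 \right)} y = 77 \left(-3 + 77\right) \left(-2\right) = 77 \cdot 74 \left(-2\right) = 5698 \left(-2\right) = -11396$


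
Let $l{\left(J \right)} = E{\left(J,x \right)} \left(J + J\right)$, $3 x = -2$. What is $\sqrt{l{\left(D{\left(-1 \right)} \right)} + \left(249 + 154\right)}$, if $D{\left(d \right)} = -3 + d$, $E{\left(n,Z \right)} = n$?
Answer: $\sqrt{435} \approx 20.857$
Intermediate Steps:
$x = - \frac{2}{3}$ ($x = \frac{1}{3} \left(-2\right) = - \frac{2}{3} \approx -0.66667$)
$l{\left(J \right)} = 2 J^{2}$ ($l{\left(J \right)} = J \left(J + J\right) = J 2 J = 2 J^{2}$)
$\sqrt{l{\left(D{\left(-1 \right)} \right)} + \left(249 + 154\right)} = \sqrt{2 \left(-3 - 1\right)^{2} + \left(249 + 154\right)} = \sqrt{2 \left(-4\right)^{2} + 403} = \sqrt{2 \cdot 16 + 403} = \sqrt{32 + 403} = \sqrt{435}$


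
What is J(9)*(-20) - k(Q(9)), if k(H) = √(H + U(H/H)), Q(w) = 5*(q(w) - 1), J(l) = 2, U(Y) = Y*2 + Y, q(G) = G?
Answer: -40 - √43 ≈ -46.557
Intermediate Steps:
U(Y) = 3*Y (U(Y) = 2*Y + Y = 3*Y)
Q(w) = -5 + 5*w (Q(w) = 5*(w - 1) = 5*(-1 + w) = -5 + 5*w)
k(H) = √(3 + H) (k(H) = √(H + 3*(H/H)) = √(H + 3*1) = √(H + 3) = √(3 + H))
J(9)*(-20) - k(Q(9)) = 2*(-20) - √(3 + (-5 + 5*9)) = -40 - √(3 + (-5 + 45)) = -40 - √(3 + 40) = -40 - √43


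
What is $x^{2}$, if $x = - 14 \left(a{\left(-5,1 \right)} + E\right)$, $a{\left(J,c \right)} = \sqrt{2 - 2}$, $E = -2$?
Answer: $784$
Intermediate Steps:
$a{\left(J,c \right)} = 0$ ($a{\left(J,c \right)} = \sqrt{0} = 0$)
$x = 28$ ($x = - 14 \left(0 - 2\right) = \left(-14\right) \left(-2\right) = 28$)
$x^{2} = 28^{2} = 784$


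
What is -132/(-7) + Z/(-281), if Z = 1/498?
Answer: 18471809/979566 ≈ 18.857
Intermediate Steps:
Z = 1/498 ≈ 0.0020080
-132/(-7) + Z/(-281) = -132/(-7) + (1/498)/(-281) = -132*(-⅐) + (1/498)*(-1/281) = 132/7 - 1/139938 = 18471809/979566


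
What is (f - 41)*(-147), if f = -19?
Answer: 8820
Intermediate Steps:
(f - 41)*(-147) = (-19 - 41)*(-147) = -60*(-147) = 8820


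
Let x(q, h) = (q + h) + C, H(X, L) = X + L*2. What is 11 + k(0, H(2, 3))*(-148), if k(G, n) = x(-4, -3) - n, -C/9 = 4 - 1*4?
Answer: 2231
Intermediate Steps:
C = 0 (C = -9*(4 - 1*4) = -9*(4 - 4) = -9*0 = 0)
H(X, L) = X + 2*L
x(q, h) = h + q (x(q, h) = (q + h) + 0 = (h + q) + 0 = h + q)
k(G, n) = -7 - n (k(G, n) = (-3 - 4) - n = -7 - n)
11 + k(0, H(2, 3))*(-148) = 11 + (-7 - (2 + 2*3))*(-148) = 11 + (-7 - (2 + 6))*(-148) = 11 + (-7 - 1*8)*(-148) = 11 + (-7 - 8)*(-148) = 11 - 15*(-148) = 11 + 2220 = 2231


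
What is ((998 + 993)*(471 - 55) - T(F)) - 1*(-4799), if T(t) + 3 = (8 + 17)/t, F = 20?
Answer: 3332227/4 ≈ 8.3306e+5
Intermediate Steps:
T(t) = -3 + 25/t (T(t) = -3 + (8 + 17)/t = -3 + 25/t)
((998 + 993)*(471 - 55) - T(F)) - 1*(-4799) = ((998 + 993)*(471 - 55) - (-3 + 25/20)) - 1*(-4799) = (1991*416 - (-3 + 25*(1/20))) + 4799 = (828256 - (-3 + 5/4)) + 4799 = (828256 - 1*(-7/4)) + 4799 = (828256 + 7/4) + 4799 = 3313031/4 + 4799 = 3332227/4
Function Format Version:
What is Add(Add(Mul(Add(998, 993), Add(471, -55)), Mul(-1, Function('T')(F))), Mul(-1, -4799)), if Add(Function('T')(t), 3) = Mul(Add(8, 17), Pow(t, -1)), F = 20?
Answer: Rational(3332227, 4) ≈ 8.3306e+5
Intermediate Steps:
Function('T')(t) = Add(-3, Mul(25, Pow(t, -1))) (Function('T')(t) = Add(-3, Mul(Add(8, 17), Pow(t, -1))) = Add(-3, Mul(25, Pow(t, -1))))
Add(Add(Mul(Add(998, 993), Add(471, -55)), Mul(-1, Function('T')(F))), Mul(-1, -4799)) = Add(Add(Mul(Add(998, 993), Add(471, -55)), Mul(-1, Add(-3, Mul(25, Pow(20, -1))))), Mul(-1, -4799)) = Add(Add(Mul(1991, 416), Mul(-1, Add(-3, Mul(25, Rational(1, 20))))), 4799) = Add(Add(828256, Mul(-1, Add(-3, Rational(5, 4)))), 4799) = Add(Add(828256, Mul(-1, Rational(-7, 4))), 4799) = Add(Add(828256, Rational(7, 4)), 4799) = Add(Rational(3313031, 4), 4799) = Rational(3332227, 4)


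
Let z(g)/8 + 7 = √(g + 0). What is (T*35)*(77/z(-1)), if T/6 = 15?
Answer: -33957/8 - 4851*I/8 ≈ -4244.6 - 606.38*I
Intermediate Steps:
T = 90 (T = 6*15 = 90)
z(g) = -56 + 8*√g (z(g) = -56 + 8*√(g + 0) = -56 + 8*√g)
(T*35)*(77/z(-1)) = (90*35)*(77/(-56 + 8*√(-1))) = 3150*(77/(-56 + 8*I)) = 3150*(77*((-56 - 8*I)/3200)) = 3150*(77*(-56 - 8*I)/3200) = 4851*(-56 - 8*I)/64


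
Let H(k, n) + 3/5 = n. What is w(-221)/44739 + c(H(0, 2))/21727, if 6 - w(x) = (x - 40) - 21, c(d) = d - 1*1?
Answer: 3486262/540024585 ≈ 0.0064557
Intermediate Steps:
H(k, n) = -3/5 + n
c(d) = -1 + d (c(d) = d - 1 = -1 + d)
w(x) = 67 - x (w(x) = 6 - ((x - 40) - 21) = 6 - ((-40 + x) - 21) = 6 - (-61 + x) = 6 + (61 - x) = 67 - x)
w(-221)/44739 + c(H(0, 2))/21727 = (67 - 1*(-221))/44739 + (-1 + (-3/5 + 2))/21727 = (67 + 221)*(1/44739) + (-1 + 7/5)*(1/21727) = 288*(1/44739) + (2/5)*(1/21727) = 32/4971 + 2/108635 = 3486262/540024585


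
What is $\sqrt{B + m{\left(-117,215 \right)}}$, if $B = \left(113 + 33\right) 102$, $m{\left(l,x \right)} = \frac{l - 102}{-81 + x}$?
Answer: $\frac{3 \sqrt{29707934}}{134} \approx 122.03$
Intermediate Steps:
$m{\left(l,x \right)} = \frac{-102 + l}{-81 + x}$
$B = 14892$ ($B = 146 \cdot 102 = 14892$)
$\sqrt{B + m{\left(-117,215 \right)}} = \sqrt{14892 + \frac{-102 - 117}{-81 + 215}} = \sqrt{14892 + \frac{1}{134} \left(-219\right)} = \sqrt{14892 - \frac{219}{134}} = \sqrt{\frac{1995309}{134}} = \frac{3 \sqrt{29707934}}{134}$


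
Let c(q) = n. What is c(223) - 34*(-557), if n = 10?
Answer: 18948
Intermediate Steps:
c(q) = 10
c(223) - 34*(-557) = 10 - 34*(-557) = 10 - 1*(-18938) = 10 + 18938 = 18948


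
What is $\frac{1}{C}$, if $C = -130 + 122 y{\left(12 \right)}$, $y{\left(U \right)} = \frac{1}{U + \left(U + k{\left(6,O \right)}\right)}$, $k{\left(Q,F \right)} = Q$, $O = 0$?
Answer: $- \frac{15}{1889} \approx -0.0079407$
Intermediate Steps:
$y{\left(U \right)} = \frac{1}{6 + 2 U}$ ($y{\left(U \right)} = \frac{1}{U + \left(U + 6\right)} = \frac{1}{U + \left(6 + U\right)} = \frac{1}{6 + 2 U}$)
$C = - \frac{1889}{15}$ ($C = -130 + 122 \frac{1}{2 \left(3 + 12\right)} = -130 + 122 \frac{1}{2 \cdot 15} = -130 + 122 \cdot \frac{1}{2} \cdot \frac{1}{15} = -130 + 122 \cdot \frac{1}{30} = -130 + \frac{61}{15} = - \frac{1889}{15} \approx -125.93$)
$\frac{1}{C} = \frac{1}{- \frac{1889}{15}} = - \frac{15}{1889}$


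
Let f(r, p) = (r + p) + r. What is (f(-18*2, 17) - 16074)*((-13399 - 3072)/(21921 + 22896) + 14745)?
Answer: -10658207619026/44817 ≈ -2.3782e+8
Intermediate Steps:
f(r, p) = p + 2*r (f(r, p) = (p + r) + r = p + 2*r)
(f(-18*2, 17) - 16074)*((-13399 - 3072)/(21921 + 22896) + 14745) = ((17 + 2*(-18*2)) - 16074)*((-13399 - 3072)/(21921 + 22896) + 14745) = ((17 + 2*(-36)) - 16074)*(-16471/44817 + 14745) = ((17 - 72) - 16074)*(-16471*1/44817 + 14745) = (-55 - 16074)*(-16471/44817 + 14745) = -16129*660810194/44817 = -10658207619026/44817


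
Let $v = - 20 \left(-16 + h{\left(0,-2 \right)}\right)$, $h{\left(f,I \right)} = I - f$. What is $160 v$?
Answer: $57600$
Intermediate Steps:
$v = 360$ ($v = - 20 \left(-16 - 2\right) = \left(-20\right) \left(-18\right) = 360$)
$160 v = 160 \cdot 360 = 57600$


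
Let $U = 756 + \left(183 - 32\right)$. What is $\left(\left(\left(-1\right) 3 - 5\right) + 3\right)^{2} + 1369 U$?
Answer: $1241708$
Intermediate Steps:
$U = 907$ ($U = 756 + \left(183 - 32\right) = 756 + 151 = 907$)
$\left(\left(\left(-1\right) 3 - 5\right) + 3\right)^{2} + 1369 U = \left(\left(\left(-1\right) 3 - 5\right) + 3\right)^{2} + 1369 \cdot 907 = \left(\left(-3 - 5\right) + 3\right)^{2} + 1241683 = \left(-8 + 3\right)^{2} + 1241683 = \left(-5\right)^{2} + 1241683 = 25 + 1241683 = 1241708$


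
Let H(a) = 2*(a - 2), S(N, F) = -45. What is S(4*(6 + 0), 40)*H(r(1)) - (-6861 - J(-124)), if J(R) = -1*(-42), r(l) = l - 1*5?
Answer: 7443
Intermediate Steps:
r(l) = -5 + l (r(l) = l - 5 = -5 + l)
H(a) = -4 + 2*a (H(a) = 2*(-2 + a) = -4 + 2*a)
J(R) = 42
S(4*(6 + 0), 40)*H(r(1)) - (-6861 - J(-124)) = -45*(-4 + 2*(-5 + 1)) - (-6861 - 1*42) = -45*(-4 + 2*(-4)) - (-6861 - 42) = -45*(-4 - 8) - 1*(-6903) = -45*(-12) + 6903 = 540 + 6903 = 7443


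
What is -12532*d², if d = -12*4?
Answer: -28873728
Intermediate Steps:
d = -48 (d = -3*16 = -48)
-12532*d² = -12532*(-48)² = -12532*2304 = -28873728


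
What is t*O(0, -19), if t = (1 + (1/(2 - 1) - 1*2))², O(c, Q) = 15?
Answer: 0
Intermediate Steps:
t = 0 (t = (1 + (1/1 - 2))² = (1 + (1 - 2))² = (1 - 1)² = 0² = 0)
t*O(0, -19) = 0*15 = 0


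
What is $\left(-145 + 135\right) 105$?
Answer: $-1050$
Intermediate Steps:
$\left(-145 + 135\right) 105 = \left(-10\right) 105 = -1050$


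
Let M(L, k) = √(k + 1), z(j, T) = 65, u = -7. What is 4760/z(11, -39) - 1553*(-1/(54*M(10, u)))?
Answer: 952/13 - 1553*I*√6/324 ≈ 73.231 - 11.741*I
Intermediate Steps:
M(L, k) = √(1 + k)
4760/z(11, -39) - 1553*(-1/(54*M(10, u))) = 4760/65 - 1553*(-1/(54*√(1 - 7))) = 4760*(1/65) - 1553*I*√6/324 = 952/13 - 1553*I*√6/324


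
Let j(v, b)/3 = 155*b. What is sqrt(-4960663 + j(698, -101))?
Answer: 2*I*sqrt(1251907) ≈ 2237.8*I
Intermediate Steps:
j(v, b) = 465*b (j(v, b) = 3*(155*b) = 465*b)
sqrt(-4960663 + j(698, -101)) = sqrt(-4960663 + 465*(-101)) = sqrt(-4960663 - 46965) = sqrt(-5007628) = 2*I*sqrt(1251907)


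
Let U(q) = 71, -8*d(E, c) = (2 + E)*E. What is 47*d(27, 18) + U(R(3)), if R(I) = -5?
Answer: -36233/8 ≈ -4529.1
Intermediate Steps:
d(E, c) = -E*(2 + E)/8 (d(E, c) = -(2 + E)*E/8 = -E*(2 + E)/8)
47*d(27, 18) + U(R(3)) = 47*(-⅛*27*(2 + 27)) + 71 = 47*(-⅛*27*29) + 71 = 47*(-783/8) + 71 = -36801/8 + 71 = -36233/8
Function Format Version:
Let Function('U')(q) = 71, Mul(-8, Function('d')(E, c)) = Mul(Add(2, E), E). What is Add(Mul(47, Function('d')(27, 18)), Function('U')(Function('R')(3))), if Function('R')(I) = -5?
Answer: Rational(-36233, 8) ≈ -4529.1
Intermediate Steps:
Function('d')(E, c) = Mul(Rational(-1, 8), E, Add(2, E)) (Function('d')(E, c) = Mul(Rational(-1, 8), Mul(Add(2, E), E)) = Mul(Rational(-1, 8), Mul(E, Add(2, E))) = Mul(Rational(-1, 8), E, Add(2, E)))
Add(Mul(47, Function('d')(27, 18)), Function('U')(Function('R')(3))) = Add(Mul(47, Mul(Rational(-1, 8), 27, Add(2, 27))), 71) = Add(Mul(47, Mul(Rational(-1, 8), 27, 29)), 71) = Add(Mul(47, Rational(-783, 8)), 71) = Add(Rational(-36801, 8), 71) = Rational(-36233, 8)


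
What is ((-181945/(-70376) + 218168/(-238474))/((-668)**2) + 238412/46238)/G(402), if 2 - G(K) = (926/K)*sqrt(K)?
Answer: -89718712493535258885867/18522704021541110028087424 - 446361753699180392467*sqrt(402)/80011680438622505520896 ≈ -0.11670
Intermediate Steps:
G(K) = 2 - 926/sqrt(K) (G(K) = 2 - 926/K*sqrt(K) = 2 - 926/sqrt(K))
((-181945/(-70376) + 218168/(-238474))/((-668)**2) + 238412/46238)/G(402) = ((-181945/(-70376) + 218168/(-238474))/((-668)**2) + 238412/46238)/(2 - 463*sqrt(402)/201) = ((-181945*(-1/70376) + 218168*(-1/238474))/446224 + 238412*(1/46238))/(2 - 463*sqrt(402)/201) = ((181945/70376 - 109084/119237)*(1/446224) + 119206/23119)/(2 - 463*sqrt(402)/201) = ((14017680381/8391423112)*(1/446224) + 119206/23119)/(2 - 463*sqrt(402)/201) = (14017680381/3744454386729088 + 119206/23119)/(2 - 463*sqrt(402)/201) = 446361753699180392467/(86568040966789785472*(2 - 463*sqrt(402)/201))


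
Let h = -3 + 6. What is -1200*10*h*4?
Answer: -144000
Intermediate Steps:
h = 3
-1200*10*h*4 = -1200*10*3*4 = -36000*4 = -1200*120 = -144000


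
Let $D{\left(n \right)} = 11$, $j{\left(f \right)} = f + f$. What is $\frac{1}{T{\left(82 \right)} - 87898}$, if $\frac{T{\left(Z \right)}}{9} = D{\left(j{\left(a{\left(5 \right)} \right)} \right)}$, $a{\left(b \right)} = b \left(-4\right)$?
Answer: $- \frac{1}{87799} \approx -1.139 \cdot 10^{-5}$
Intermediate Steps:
$a{\left(b \right)} = - 4 b$
$j{\left(f \right)} = 2 f$
$T{\left(Z \right)} = 99$ ($T{\left(Z \right)} = 9 \cdot 11 = 99$)
$\frac{1}{T{\left(82 \right)} - 87898} = \frac{1}{99 - 87898} = \frac{1}{-87799} = - \frac{1}{87799}$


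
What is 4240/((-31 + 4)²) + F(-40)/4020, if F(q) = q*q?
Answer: 303520/48843 ≈ 6.2142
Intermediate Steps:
F(q) = q²
4240/((-31 + 4)²) + F(-40)/4020 = 4240/((-31 + 4)²) + (-40)²/4020 = 4240/((-27)²) + 1600*(1/4020) = 4240/729 + 80/201 = 303520/48843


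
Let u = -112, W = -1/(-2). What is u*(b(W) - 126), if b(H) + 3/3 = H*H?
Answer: 14196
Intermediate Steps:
W = ½ (W = -1*(-½) = ½ ≈ 0.50000)
b(H) = -1 + H² (b(H) = -1 + H*H = -1 + H²)
u*(b(W) - 126) = -112*((-1 + (½)²) - 126) = -112*((-1 + ¼) - 126) = -112*(-¾ - 126) = -112*(-507/4) = 14196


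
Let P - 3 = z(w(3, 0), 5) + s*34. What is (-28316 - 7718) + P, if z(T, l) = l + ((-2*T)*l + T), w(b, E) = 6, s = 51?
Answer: -34346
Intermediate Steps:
z(T, l) = T + l - 2*T*l (z(T, l) = l + (-2*T*l + T) = l + (T - 2*T*l) = T + l - 2*T*l)
P = 1688 (P = 3 + ((6 + 5 - 2*6*5) + 51*34) = 3 + ((6 + 5 - 60) + 1734) = 3 + (-49 + 1734) = 3 + 1685 = 1688)
(-28316 - 7718) + P = (-28316 - 7718) + 1688 = -36034 + 1688 = -34346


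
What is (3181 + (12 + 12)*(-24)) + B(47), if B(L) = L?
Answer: 2652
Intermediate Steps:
(3181 + (12 + 12)*(-24)) + B(47) = (3181 + (12 + 12)*(-24)) + 47 = (3181 + 24*(-24)) + 47 = (3181 - 576) + 47 = 2605 + 47 = 2652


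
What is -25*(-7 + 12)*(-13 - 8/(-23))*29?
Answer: 1054875/23 ≈ 45864.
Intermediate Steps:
-25*(-7 + 12)*(-13 - 8/(-23))*29 = -125*(-13 - 8*(-1/23))*29 = -125*(-13 + 8/23)*29 = -125*(-291)/23*29 = -25*(-1455/23)*29 = (36375/23)*29 = 1054875/23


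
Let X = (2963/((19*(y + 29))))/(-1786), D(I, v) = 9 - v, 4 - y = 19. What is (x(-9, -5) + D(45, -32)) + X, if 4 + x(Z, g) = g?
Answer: 15199469/475076 ≈ 31.994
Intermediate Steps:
y = -15 (y = 4 - 1*19 = 4 - 19 = -15)
x(Z, g) = -4 + g
X = -2963/475076 (X = (2963/((19*(-15 + 29))))/(-1786) = (2963/((19*14)))*(-1/1786) = (2963/266)*(-1/1786) = -2963/475076 ≈ -0.0062369)
(x(-9, -5) + D(45, -32)) + X = ((-4 - 5) + (9 - 1*(-32))) - 2963/475076 = (-9 + (9 + 32)) - 2963/475076 = (-9 + 41) - 2963/475076 = 32 - 2963/475076 = 15199469/475076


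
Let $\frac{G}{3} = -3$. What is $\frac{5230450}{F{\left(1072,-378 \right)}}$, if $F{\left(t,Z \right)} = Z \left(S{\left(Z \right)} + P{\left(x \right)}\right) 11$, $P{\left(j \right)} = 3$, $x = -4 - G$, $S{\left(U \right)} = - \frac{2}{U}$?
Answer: $- \frac{2615225}{6248} \approx -418.57$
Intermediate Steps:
$G = -9$ ($G = 3 \left(-3\right) = -9$)
$x = 5$ ($x = -4 - -9 = -4 + 9 = 5$)
$F{\left(t,Z \right)} = 11 Z \left(3 - \frac{2}{Z}\right)$ ($F{\left(t,Z \right)} = Z \left(- \frac{2}{Z} + 3\right) 11 = Z \left(3 - \frac{2}{Z}\right) 11 = 11 Z \left(3 - \frac{2}{Z}\right)$)
$\frac{5230450}{F{\left(1072,-378 \right)}} = \frac{5230450}{-22 + 33 \left(-378\right)} = \frac{5230450}{-22 - 12474} = \frac{5230450}{-12496} = 5230450 \left(- \frac{1}{12496}\right) = - \frac{2615225}{6248}$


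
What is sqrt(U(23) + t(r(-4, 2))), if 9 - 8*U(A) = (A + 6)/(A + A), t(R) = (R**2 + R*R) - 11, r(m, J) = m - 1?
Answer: sqrt(338951)/92 ≈ 6.3282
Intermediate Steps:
r(m, J) = -1 + m
t(R) = -11 + 2*R**2 (t(R) = (R**2 + R**2) - 11 = 2*R**2 - 11 = -11 + 2*R**2)
U(A) = 9/8 - (6 + A)/(16*A) (U(A) = 9/8 - (A + 6)/(8*(A + A)) = 9/8 - (6 + A)/(8*(2*A)) = 9/8 - (6 + A)*1/(2*A)/8 = 9/8 - (6 + A)/(16*A))
sqrt(U(23) + t(r(-4, 2))) = sqrt((1/16)*(-6 + 17*23)/23 + (-11 + 2*(-1 - 4)**2)) = sqrt((1/16)*(1/23)*(-6 + 391) + (-11 + 2*(-5)**2)) = sqrt((1/16)*(1/23)*385 + (-11 + 2*25)) = sqrt(385/368 + (-11 + 50)) = sqrt(385/368 + 39) = sqrt(14737/368) = sqrt(338951)/92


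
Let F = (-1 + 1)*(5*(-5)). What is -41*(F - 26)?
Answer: 1066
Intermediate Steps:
F = 0 (F = 0*(-25) = 0)
-41*(F - 26) = -41*(0 - 26) = -41*(-26) = 1066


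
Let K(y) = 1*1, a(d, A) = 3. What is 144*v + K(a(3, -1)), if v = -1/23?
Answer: -121/23 ≈ -5.2609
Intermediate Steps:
K(y) = 1
v = -1/23 (v = -1*1/23 = -1/23 ≈ -0.043478)
144*v + K(a(3, -1)) = 144*(-1/23) + 1 = -144/23 + 1 = -121/23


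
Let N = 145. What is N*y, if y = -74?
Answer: -10730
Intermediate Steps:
N*y = 145*(-74) = -10730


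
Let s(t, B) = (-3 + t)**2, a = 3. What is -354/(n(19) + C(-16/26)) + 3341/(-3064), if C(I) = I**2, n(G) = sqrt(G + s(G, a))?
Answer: -14495808743/24052948456 - 50552970*sqrt(11)/7850179 ≈ -21.961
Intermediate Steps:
n(G) = sqrt(G + (-3 + G)**2)
-354/(n(19) + C(-16/26)) + 3341/(-3064) = -354/(sqrt(19 + (-3 + 19)**2) + (-16/26)**2) + 3341/(-3064) = -354/(sqrt(19 + 16**2) + (-16*1/26)**2) + 3341*(-1/3064) = -354/(sqrt(19 + 256) + (-8/13)**2) - 3341/3064 = -354/(sqrt(275) + 64/169) - 3341/3064 = -354/(5*sqrt(11) + 64/169) - 3341/3064 = -354/(64/169 + 5*sqrt(11)) - 3341/3064 = -3341/3064 - 354/(64/169 + 5*sqrt(11))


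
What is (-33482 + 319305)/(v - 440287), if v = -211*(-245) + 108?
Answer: -285823/388484 ≈ -0.73574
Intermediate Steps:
v = 51803 (v = 51695 + 108 = 51803)
(-33482 + 319305)/(v - 440287) = (-33482 + 319305)/(51803 - 440287) = 285823/(-388484) = 285823*(-1/388484) = -285823/388484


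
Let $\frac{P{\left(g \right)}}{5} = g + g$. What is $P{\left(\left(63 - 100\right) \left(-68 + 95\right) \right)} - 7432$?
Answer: $-17422$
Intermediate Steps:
$P{\left(g \right)} = 10 g$ ($P{\left(g \right)} = 5 \left(g + g\right) = 5 \cdot 2 g = 10 g$)
$P{\left(\left(63 - 100\right) \left(-68 + 95\right) \right)} - 7432 = 10 \left(63 - 100\right) \left(-68 + 95\right) - 7432 = 10 \left(\left(-37\right) 27\right) - 7432 = 10 \left(-999\right) - 7432 = -9990 - 7432 = -17422$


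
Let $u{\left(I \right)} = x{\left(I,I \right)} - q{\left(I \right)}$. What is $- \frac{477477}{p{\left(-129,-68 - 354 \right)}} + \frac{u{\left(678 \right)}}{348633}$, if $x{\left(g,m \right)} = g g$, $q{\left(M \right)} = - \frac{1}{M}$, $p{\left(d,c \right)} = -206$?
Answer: $\frac{28231739286779}{12173218461} \approx 2319.2$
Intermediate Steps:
$x{\left(g,m \right)} = g^{2}$
$u{\left(I \right)} = \frac{1}{I} + I^{2}$ ($u{\left(I \right)} = I^{2} - - \frac{1}{I} = I^{2} + \frac{1}{I} = \frac{1}{I} + I^{2}$)
$- \frac{477477}{p{\left(-129,-68 - 354 \right)}} + \frac{u{\left(678 \right)}}{348633} = - \frac{477477}{-206} + \frac{\frac{1}{678} \left(1 + 678^{3}\right)}{348633} = \left(-477477\right) \left(- \frac{1}{206}\right) + \frac{1 + 311665752}{678} \cdot \frac{1}{348633} = \frac{477477}{206} + \frac{1}{678} \cdot 311665753 \cdot \frac{1}{348633} = \frac{477477}{206} + \frac{311665753}{678} \cdot \frac{1}{348633} = \frac{477477}{206} + \frac{311665753}{236373174} = \frac{28231739286779}{12173218461}$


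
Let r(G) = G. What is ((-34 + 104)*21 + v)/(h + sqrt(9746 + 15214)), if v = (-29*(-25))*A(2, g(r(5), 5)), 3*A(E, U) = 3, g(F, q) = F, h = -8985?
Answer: -1314805/5380351 - 3512*sqrt(390)/16141053 ≈ -0.24867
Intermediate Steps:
A(E, U) = 1 (A(E, U) = (1/3)*3 = 1)
v = 725 (v = -29*(-25)*1 = 725*1 = 725)
((-34 + 104)*21 + v)/(h + sqrt(9746 + 15214)) = ((-34 + 104)*21 + 725)/(-8985 + sqrt(9746 + 15214)) = (70*21 + 725)/(-8985 + sqrt(24960)) = (1470 + 725)/(-8985 + 8*sqrt(390)) = 2195/(-8985 + 8*sqrt(390))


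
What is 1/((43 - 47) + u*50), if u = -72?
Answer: -1/3604 ≈ -0.00027747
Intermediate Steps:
1/((43 - 47) + u*50) = 1/((43 - 47) - 72*50) = 1/(-4 - 3600) = 1/(-3604) = -1/3604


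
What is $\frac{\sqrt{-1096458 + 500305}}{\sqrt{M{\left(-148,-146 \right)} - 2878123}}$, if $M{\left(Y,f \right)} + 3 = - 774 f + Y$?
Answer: $\frac{\sqrt{1648524006310}}{2765270} \approx 0.46431$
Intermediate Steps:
$M{\left(Y,f \right)} = -3 + Y - 774 f$ ($M{\left(Y,f \right)} = -3 + \left(- 774 f + Y\right) = -3 + \left(Y - 774 f\right) = -3 + Y - 774 f$)
$\frac{\sqrt{-1096458 + 500305}}{\sqrt{M{\left(-148,-146 \right)} - 2878123}} = \frac{\sqrt{-1096458 + 500305}}{\sqrt{\left(-3 - 148 - -113004\right) - 2878123}} = \frac{\sqrt{-596153}}{\sqrt{\left(-3 - 148 + 113004\right) - 2878123}} = \frac{i \sqrt{596153}}{\sqrt{112853 - 2878123}} = \frac{i \sqrt{596153}}{\sqrt{-2765270}} = \frac{i \sqrt{596153}}{i \sqrt{2765270}} = i \sqrt{596153} \left(- \frac{i \sqrt{2765270}}{2765270}\right) = \frac{\sqrt{1648524006310}}{2765270}$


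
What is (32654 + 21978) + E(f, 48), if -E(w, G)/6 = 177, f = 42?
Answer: 53570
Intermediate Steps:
E(w, G) = -1062 (E(w, G) = -6*177 = -1062)
(32654 + 21978) + E(f, 48) = (32654 + 21978) - 1062 = 54632 - 1062 = 53570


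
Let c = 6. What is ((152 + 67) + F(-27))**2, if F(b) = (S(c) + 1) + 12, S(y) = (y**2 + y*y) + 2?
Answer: 93636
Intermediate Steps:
S(y) = 2 + 2*y**2 (S(y) = (y**2 + y**2) + 2 = 2*y**2 + 2 = 2 + 2*y**2)
F(b) = 87 (F(b) = ((2 + 2*6**2) + 1) + 12 = ((2 + 2*36) + 1) + 12 = ((2 + 72) + 1) + 12 = (74 + 1) + 12 = 75 + 12 = 87)
((152 + 67) + F(-27))**2 = ((152 + 67) + 87)**2 = (219 + 87)**2 = 306**2 = 93636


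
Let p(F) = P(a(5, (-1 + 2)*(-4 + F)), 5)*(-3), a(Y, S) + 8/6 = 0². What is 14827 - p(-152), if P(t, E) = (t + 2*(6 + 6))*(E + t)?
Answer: 45229/3 ≈ 15076.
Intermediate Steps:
a(Y, S) = -4/3 (a(Y, S) = -4/3 + 0² = -4/3 + 0 = -4/3)
P(t, E) = (24 + t)*(E + t) (P(t, E) = (t + 2*12)*(E + t) = (t + 24)*(E + t) = (24 + t)*(E + t))
p(F) = -748/3 (p(F) = ((-4/3)² + 24*5 + 24*(-4/3) + 5*(-4/3))*(-3) = (16/9 + 120 - 32 - 20/3)*(-3) = (748/9)*(-3) = -748/3)
14827 - p(-152) = 14827 - 1*(-748/3) = 14827 + 748/3 = 45229/3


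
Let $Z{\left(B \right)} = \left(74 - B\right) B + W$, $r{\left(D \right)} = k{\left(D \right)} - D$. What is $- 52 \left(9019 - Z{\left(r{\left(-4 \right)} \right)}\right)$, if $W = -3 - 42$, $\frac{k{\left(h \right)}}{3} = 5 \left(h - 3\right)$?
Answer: $-1390428$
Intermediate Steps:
$k{\left(h \right)} = -45 + 15 h$ ($k{\left(h \right)} = 3 \cdot 5 \left(h - 3\right) = 3 \cdot 5 \left(-3 + h\right) = 3 \left(-15 + 5 h\right) = -45 + 15 h$)
$W = -45$
$r{\left(D \right)} = -45 + 14 D$ ($r{\left(D \right)} = \left(-45 + 15 D\right) - D = -45 + 14 D$)
$Z{\left(B \right)} = -45 + B \left(74 - B\right)$ ($Z{\left(B \right)} = \left(74 - B\right) B - 45 = B \left(74 - B\right) - 45 = -45 + B \left(74 - B\right)$)
$- 52 \left(9019 - Z{\left(r{\left(-4 \right)} \right)}\right) = - 52 \left(9019 - \left(-45 - \left(-45 + 14 \left(-4\right)\right)^{2} + 74 \left(-45 + 14 \left(-4\right)\right)\right)\right) = - 52 \left(9019 - \left(-45 - \left(-45 - 56\right)^{2} + 74 \left(-45 - 56\right)\right)\right) = - 52 \left(9019 - \left(-45 - \left(-101\right)^{2} + 74 \left(-101\right)\right)\right) = - 52 \left(9019 - \left(-45 - 10201 - 7474\right)\right) = - 52 \left(9019 - -17720\right) = - 52 \left(9019 + 17720\right) = \left(-52\right) 26739 = -1390428$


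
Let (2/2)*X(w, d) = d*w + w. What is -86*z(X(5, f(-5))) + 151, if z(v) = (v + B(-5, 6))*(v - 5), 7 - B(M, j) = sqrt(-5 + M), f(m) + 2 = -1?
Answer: -3719 - 1290*I*sqrt(10) ≈ -3719.0 - 4079.3*I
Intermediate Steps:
f(m) = -3 (f(m) = -2 - 1 = -3)
X(w, d) = w + d*w (X(w, d) = d*w + w = w + d*w)
B(M, j) = 7 - sqrt(-5 + M)
z(v) = (-5 + v)*(7 + v - I*sqrt(10)) (z(v) = (v + (7 - sqrt(-5 - 5)))*(v - 5) = (v + (7 - sqrt(-10)))*(-5 + v) = (v + (7 - I*sqrt(10)))*(-5 + v) = (7 + v - I*sqrt(10))*(-5 + v) = (-5 + v)*(7 + v - I*sqrt(10)))
-86*z(X(5, f(-5))) + 151 = -86*(-35 + (5*(1 - 3))**2 + 2*(5*(1 - 3)) + 5*I*sqrt(10) - I*5*(1 - 3)*sqrt(10)) + 151 = -86*(-35 + (5*(-2))**2 + 2*(5*(-2)) + 5*I*sqrt(10) - I*5*(-2)*sqrt(10)) + 151 = -86*(-35 + (-10)**2 + 2*(-10) + 5*I*sqrt(10) - 1*I*(-10)*sqrt(10)) + 151 = -86*(-35 + 100 - 20 + 5*I*sqrt(10) + 10*I*sqrt(10)) + 151 = -86*(45 + 15*I*sqrt(10)) + 151 = (-3870 - 1290*I*sqrt(10)) + 151 = -3719 - 1290*I*sqrt(10)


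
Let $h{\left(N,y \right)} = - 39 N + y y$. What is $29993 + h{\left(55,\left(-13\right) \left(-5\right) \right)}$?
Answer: $32073$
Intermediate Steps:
$h{\left(N,y \right)} = y^{2} - 39 N$ ($h{\left(N,y \right)} = - 39 N + y^{2} = y^{2} - 39 N$)
$29993 + h{\left(55,\left(-13\right) \left(-5\right) \right)} = 29993 + \left(\left(\left(-13\right) \left(-5\right)\right)^{2} - 2145\right) = 29993 - \left(2145 - 65^{2}\right) = 29993 + \left(4225 - 2145\right) = 29993 + 2080 = 32073$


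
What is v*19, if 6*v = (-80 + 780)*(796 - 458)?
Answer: 2247700/3 ≈ 7.4923e+5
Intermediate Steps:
v = 118300/3 (v = ((-80 + 780)*(796 - 458))/6 = (700*338)/6 = (1/6)*236600 = 118300/3 ≈ 39433.)
v*19 = (118300/3)*19 = 2247700/3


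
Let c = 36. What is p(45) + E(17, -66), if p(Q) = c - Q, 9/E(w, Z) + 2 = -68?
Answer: -639/70 ≈ -9.1286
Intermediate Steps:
E(w, Z) = -9/70 (E(w, Z) = 9/(-2 - 68) = 9/(-70) = 9*(-1/70) = -9/70)
p(Q) = 36 - Q
p(45) + E(17, -66) = (36 - 1*45) - 9/70 = (36 - 45) - 9/70 = -9 - 9/70 = -639/70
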